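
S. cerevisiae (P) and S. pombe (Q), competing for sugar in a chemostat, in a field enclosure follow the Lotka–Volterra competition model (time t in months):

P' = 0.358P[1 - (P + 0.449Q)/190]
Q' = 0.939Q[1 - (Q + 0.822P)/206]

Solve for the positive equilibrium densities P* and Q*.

P* ≈ 155, Q* ≈ 79

Setting both brackets to zero gives the nullclines P + 0.449Q = 190 and 0.822P + Q = 206.
Substituting Q = 206 - 0.822P into the first: P(1 - 0.449·0.822) = 190 - 0.449·206.
So P* = 97.5/0.631 = 155, and then Q* = 206 - 0.822·155 = 79.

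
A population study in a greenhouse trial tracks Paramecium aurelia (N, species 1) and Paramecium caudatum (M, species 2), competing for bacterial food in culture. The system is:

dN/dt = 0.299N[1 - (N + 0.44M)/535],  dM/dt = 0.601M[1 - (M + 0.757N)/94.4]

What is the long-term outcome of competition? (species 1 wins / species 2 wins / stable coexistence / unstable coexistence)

species 1 excludes species 2

Compare the nullcline intercepts: K1/α12 = 535/0.44 = 1220 > K2 = 94.4; K2/α21 = 94.4/0.757 = 125 < K1 = 535.
Since the inequalities point opposite ways, species 1 can invade but species 2 cannot.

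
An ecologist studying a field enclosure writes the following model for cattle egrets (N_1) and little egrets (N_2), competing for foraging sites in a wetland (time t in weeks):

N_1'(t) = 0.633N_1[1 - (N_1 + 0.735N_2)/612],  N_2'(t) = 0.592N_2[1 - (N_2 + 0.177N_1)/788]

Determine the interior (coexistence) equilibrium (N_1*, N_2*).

Setting both brackets to zero gives the nullclines N_1 + 0.735N_2 = 612 and 0.177N_1 + N_2 = 788.
Substituting N_2 = 788 - 0.177N_1 into the first: N_1(1 - 0.735·0.177) = 612 - 0.735·788.
So N_1* = 32.8/0.87 = 37.7, and then N_2* = 788 - 0.177·37.7 = 781.

N_1* ≈ 37.7, N_2* ≈ 781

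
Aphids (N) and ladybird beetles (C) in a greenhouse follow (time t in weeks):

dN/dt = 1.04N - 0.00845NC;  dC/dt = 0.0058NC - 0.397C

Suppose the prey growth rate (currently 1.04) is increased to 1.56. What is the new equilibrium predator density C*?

At the interior fixed point, setting dN/dt = 0 with N > 0 fixes C* = (prey growth rate)/(NC coefficient) — independent of the other coefficients.
With the change, C* = 1.56/0.00845 = 185; it rises from 123.

C* ≈ 185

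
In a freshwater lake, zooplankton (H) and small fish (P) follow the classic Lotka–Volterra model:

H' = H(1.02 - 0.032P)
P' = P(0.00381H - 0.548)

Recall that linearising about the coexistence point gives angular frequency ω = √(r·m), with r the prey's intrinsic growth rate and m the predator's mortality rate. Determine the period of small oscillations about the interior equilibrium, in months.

T ≈ 8.4 months

Here r = 1.02 and m = 0.548, so r·m = 0.559.
ω = √0.559 = 0.748 per month, hence T = 2π/ω ≈ 8.4 months.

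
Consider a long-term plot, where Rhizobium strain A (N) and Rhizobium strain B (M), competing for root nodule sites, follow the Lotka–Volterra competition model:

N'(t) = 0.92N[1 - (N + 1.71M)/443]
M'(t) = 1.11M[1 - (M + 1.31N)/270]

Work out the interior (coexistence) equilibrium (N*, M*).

Setting both brackets to zero gives the nullclines N + 1.71M = 443 and 1.31N + M = 270.
Substituting M = 270 - 1.31N into the first: N(1 - 1.71·1.31) = 443 - 1.71·270.
So N* = -18.7/-1.24 = 15.1, and then M* = 270 - 1.31·15.1 = 250.

N* ≈ 15.1, M* ≈ 250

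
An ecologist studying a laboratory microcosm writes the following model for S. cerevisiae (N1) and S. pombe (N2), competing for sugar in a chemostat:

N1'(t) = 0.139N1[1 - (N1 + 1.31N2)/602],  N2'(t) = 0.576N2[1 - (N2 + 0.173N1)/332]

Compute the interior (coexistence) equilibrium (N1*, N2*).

N1* ≈ 216, N2* ≈ 295

Setting both brackets to zero gives the nullclines N1 + 1.31N2 = 602 and 0.173N1 + N2 = 332.
Substituting N2 = 332 - 0.173N1 into the first: N1(1 - 1.31·0.173) = 602 - 1.31·332.
So N1* = 167/0.773 = 216, and then N2* = 332 - 0.173·216 = 295.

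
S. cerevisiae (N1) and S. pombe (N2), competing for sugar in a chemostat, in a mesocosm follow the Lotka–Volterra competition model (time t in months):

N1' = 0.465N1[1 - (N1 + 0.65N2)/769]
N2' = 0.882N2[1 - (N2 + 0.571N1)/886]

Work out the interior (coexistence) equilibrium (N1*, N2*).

N1* ≈ 307, N2* ≈ 711

Setting both brackets to zero gives the nullclines N1 + 0.65N2 = 769 and 0.571N1 + N2 = 886.
Substituting N2 = 886 - 0.571N1 into the first: N1(1 - 0.65·0.571) = 769 - 0.65·886.
So N1* = 193/0.629 = 307, and then N2* = 886 - 0.571·307 = 711.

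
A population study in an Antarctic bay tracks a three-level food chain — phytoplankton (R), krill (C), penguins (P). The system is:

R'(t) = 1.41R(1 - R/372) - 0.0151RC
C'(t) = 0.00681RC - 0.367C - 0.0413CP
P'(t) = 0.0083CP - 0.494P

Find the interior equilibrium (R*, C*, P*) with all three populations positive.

R* ≈ 135, C* ≈ 59.5, P* ≈ 13.4

From dP/dt = 0: 0.0083C* = 0.494, so C* = 59.5.
From dR/dt = 0: 1.41(1 - R*/372) = 0.0151·59.5, giving R* = 372·(1 - 0.637) = 135.
From dC/dt = 0: 0.00681·135 - 0.367 = 0.0413P*, so P* = 0.552/0.0413 = 13.4.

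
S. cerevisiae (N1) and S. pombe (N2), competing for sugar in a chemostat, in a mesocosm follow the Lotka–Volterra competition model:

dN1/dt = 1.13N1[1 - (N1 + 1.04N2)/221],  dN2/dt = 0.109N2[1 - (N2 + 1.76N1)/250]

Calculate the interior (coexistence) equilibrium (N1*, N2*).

N1* ≈ 47, N2* ≈ 167

Setting both brackets to zero gives the nullclines N1 + 1.04N2 = 221 and 1.76N1 + N2 = 250.
Substituting N2 = 250 - 1.76N1 into the first: N1(1 - 1.04·1.76) = 221 - 1.04·250.
So N1* = -39/-0.83 = 47, and then N2* = 250 - 1.76·47 = 167.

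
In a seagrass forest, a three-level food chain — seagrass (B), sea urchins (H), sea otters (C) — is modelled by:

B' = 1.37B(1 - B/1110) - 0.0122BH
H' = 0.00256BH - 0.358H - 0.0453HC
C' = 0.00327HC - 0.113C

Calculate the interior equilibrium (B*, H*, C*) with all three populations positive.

From dC/dt = 0: 0.00327H* = 0.113, so H* = 34.6.
From dB/dt = 0: 1.37(1 - B*/1110) = 0.0122·34.6, giving B* = 1110·(1 - 0.308) = 768.
From dH/dt = 0: 0.00256·768 - 0.358 = 0.0453C*, so C* = 1.61/0.0453 = 35.5.

B* ≈ 768, H* ≈ 34.6, C* ≈ 35.5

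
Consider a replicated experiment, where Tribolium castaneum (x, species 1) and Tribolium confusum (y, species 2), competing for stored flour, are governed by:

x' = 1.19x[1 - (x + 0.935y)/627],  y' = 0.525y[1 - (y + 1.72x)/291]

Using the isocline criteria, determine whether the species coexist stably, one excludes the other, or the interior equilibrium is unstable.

species 1 excludes species 2

Compare the nullcline intercepts: K1/α12 = 627/0.935 = 671 > K2 = 291; K2/α21 = 291/1.72 = 169 < K1 = 627.
Since the inequalities point opposite ways, species 1 can invade but species 2 cannot.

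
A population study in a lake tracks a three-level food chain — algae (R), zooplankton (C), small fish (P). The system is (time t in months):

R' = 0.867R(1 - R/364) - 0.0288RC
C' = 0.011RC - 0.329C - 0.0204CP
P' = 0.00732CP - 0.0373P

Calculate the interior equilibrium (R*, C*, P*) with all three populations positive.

R* ≈ 302, C* ≈ 5.1, P* ≈ 147

From dP/dt = 0: 0.00732C* = 0.0373, so C* = 5.1.
From dR/dt = 0: 0.867(1 - R*/364) = 0.0288·5.1, giving R* = 364·(1 - 0.169) = 302.
From dC/dt = 0: 0.011·302 - 0.329 = 0.0204P*, so P* = 3/0.0204 = 147.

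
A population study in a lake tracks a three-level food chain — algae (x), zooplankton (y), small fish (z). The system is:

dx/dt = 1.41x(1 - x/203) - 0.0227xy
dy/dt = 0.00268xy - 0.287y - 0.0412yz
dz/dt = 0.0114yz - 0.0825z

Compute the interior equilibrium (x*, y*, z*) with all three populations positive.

x* ≈ 179, y* ≈ 7.24, z* ≈ 4.7

From dz/dt = 0: 0.0114y* = 0.0825, so y* = 7.24.
From dx/dt = 0: 1.41(1 - x*/203) = 0.0227·7.24, giving x* = 203·(1 - 0.117) = 179.
From dy/dt = 0: 0.00268·179 - 0.287 = 0.0412z*, so z* = 0.194/0.0412 = 4.7.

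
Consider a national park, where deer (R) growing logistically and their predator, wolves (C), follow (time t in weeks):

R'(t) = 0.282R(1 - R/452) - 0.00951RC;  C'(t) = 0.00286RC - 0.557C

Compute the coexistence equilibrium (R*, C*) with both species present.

R* ≈ 195, C* ≈ 16.9

From dC/dt = 0 with C > 0: 0.00286R* = 0.557, so R* = 195.
Substitute into dR/dt = 0: 0.282(1 - 195/452) = 0.00951C*.
The bracket is 0.569, giving C* = 0.16/0.00951 = 16.9.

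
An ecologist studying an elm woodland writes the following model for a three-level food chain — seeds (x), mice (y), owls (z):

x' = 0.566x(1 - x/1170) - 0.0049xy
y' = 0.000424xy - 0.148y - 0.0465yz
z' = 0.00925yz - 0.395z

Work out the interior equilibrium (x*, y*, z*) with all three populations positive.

x* ≈ 737, y* ≈ 42.7, z* ≈ 3.54

From dz/dt = 0: 0.00925y* = 0.395, so y* = 42.7.
From dx/dt = 0: 0.566(1 - x*/1170) = 0.0049·42.7, giving x* = 1170·(1 - 0.37) = 737.
From dy/dt = 0: 0.000424·737 - 0.148 = 0.0465z*, so z* = 0.165/0.0465 = 3.54.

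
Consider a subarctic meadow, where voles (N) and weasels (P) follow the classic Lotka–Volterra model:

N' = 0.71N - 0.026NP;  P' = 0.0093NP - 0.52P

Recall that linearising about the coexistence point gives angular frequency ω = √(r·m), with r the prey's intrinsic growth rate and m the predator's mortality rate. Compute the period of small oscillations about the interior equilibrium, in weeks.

T ≈ 10.3 weeks

Here r = 0.71 and m = 0.52, so r·m = 0.369.
ω = √0.369 = 0.608 per week, hence T = 2π/ω ≈ 10.3 weeks.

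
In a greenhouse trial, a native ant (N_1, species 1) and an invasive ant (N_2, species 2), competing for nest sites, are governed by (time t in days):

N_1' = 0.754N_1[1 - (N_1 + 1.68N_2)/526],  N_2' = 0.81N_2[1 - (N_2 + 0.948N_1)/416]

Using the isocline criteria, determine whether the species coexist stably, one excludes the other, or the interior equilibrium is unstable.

unstable coexistence (outcome depends on initial conditions)

Compare the nullcline intercepts: K1/α12 = 526/1.68 = 313 < K2 = 416; K2/α21 = 416/0.948 = 439 < K1 = 526.
Since both are reversed, neither can invade when rare; the interior point is a saddle.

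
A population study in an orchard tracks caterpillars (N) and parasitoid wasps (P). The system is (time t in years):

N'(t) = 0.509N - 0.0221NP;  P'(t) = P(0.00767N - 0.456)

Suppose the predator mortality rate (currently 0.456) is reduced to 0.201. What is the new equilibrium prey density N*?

N* ≈ 26.2

At the interior fixed point, setting dP/dt = 0 with P > 0 fixes N* = (predator death rate)/(NP coefficient) — independent of the other coefficients.
With the change, N* = 0.201/0.00767 = 26.2; it falls from 59.5.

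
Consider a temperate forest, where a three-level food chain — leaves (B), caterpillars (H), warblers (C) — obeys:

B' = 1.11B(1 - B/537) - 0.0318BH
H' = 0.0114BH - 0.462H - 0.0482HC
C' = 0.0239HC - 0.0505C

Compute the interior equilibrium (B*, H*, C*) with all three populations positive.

From dC/dt = 0: 0.0239H* = 0.0505, so H* = 2.11.
From dB/dt = 0: 1.11(1 - B*/537) = 0.0318·2.11, giving B* = 537·(1 - 0.0605) = 504.
From dH/dt = 0: 0.0114·504 - 0.462 = 0.0482C*, so C* = 5.29/0.0482 = 110.

B* ≈ 504, H* ≈ 2.11, C* ≈ 110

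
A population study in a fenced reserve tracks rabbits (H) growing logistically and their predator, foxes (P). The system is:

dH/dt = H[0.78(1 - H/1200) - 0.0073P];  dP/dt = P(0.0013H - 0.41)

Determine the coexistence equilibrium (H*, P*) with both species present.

H* ≈ 315, P* ≈ 78.8

From dP/dt = 0 with P > 0: 0.0013H* = 0.41, so H* = 315.
Substitute into dH/dt = 0: 0.78(1 - 315/1200) = 0.0073P*.
The bracket is 0.737, giving P* = 0.575/0.0073 = 78.8.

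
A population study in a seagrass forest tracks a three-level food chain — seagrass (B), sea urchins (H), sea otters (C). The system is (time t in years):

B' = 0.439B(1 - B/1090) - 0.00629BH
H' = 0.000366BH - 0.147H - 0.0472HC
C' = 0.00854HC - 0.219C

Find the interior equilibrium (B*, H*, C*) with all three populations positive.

From dC/dt = 0: 0.00854H* = 0.219, so H* = 25.6.
From dB/dt = 0: 0.439(1 - B*/1090) = 0.00629·25.6, giving B* = 1090·(1 - 0.367) = 690.
From dH/dt = 0: 0.000366·690 - 0.147 = 0.0472C*, so C* = 0.105/0.0472 = 2.23.

B* ≈ 690, H* ≈ 25.6, C* ≈ 2.23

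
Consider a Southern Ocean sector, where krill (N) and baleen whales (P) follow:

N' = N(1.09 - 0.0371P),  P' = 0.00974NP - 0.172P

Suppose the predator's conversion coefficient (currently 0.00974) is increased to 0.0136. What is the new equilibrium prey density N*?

At the interior fixed point, setting dP/dt = 0 with P > 0 fixes N* = (predator death rate)/(NP coefficient) — independent of the other coefficients.
With the change, N* = 0.172/0.0136 = 12.6; it falls from 17.7.

N* ≈ 12.6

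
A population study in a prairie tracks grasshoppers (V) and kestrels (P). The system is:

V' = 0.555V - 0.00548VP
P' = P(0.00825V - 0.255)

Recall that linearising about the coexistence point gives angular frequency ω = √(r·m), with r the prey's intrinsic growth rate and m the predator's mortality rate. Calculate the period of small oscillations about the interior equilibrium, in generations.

Here r = 0.555 and m = 0.255, so r·m = 0.142.
ω = √0.142 = 0.376 per generation, hence T = 2π/ω ≈ 16.7 generations.

T ≈ 16.7 generations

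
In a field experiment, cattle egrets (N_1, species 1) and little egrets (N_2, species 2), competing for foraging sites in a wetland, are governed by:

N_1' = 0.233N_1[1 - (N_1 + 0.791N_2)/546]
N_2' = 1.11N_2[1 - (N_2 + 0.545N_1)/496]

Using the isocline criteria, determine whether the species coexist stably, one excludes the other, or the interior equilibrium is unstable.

Compare the nullcline intercepts: K1/α12 = 546/0.791 = 690 > K2 = 496; K2/α21 = 496/0.545 = 910 > K1 = 546.
Since both inequalities hold, each species can invade when rare, so the interior equilibrium is stable.

stable coexistence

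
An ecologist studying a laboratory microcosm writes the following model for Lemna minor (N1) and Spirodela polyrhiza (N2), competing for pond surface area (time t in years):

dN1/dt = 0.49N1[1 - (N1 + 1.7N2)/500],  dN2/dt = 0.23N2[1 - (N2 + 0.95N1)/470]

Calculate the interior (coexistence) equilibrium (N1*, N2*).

N1* ≈ 486, N2* ≈ 8.13

Setting both brackets to zero gives the nullclines N1 + 1.7N2 = 500 and 0.95N1 + N2 = 470.
Substituting N2 = 470 - 0.95N1 into the first: N1(1 - 1.7·0.95) = 500 - 1.7·470.
So N1* = -299/-0.615 = 486, and then N2* = 470 - 0.95·486 = 8.13.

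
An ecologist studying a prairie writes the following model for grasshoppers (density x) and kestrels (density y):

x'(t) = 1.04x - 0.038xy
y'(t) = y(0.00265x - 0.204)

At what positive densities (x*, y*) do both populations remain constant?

Set dy/dt = 0 with y > 0: 0.00265x - 0.204 = 0, so x* = 0.204/0.00265 = 77.
Set dx/dt = 0 with x > 0: 1.04 - 0.038y = 0, so y* = 1.04/0.038 = 27.4.

x* ≈ 77, y* ≈ 27.4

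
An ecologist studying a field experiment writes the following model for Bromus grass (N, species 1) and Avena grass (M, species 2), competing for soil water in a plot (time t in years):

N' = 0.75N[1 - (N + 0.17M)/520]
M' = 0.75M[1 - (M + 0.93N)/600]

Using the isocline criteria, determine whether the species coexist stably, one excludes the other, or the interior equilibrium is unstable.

stable coexistence

Compare the nullcline intercepts: K1/α12 = 520/0.17 = 3060 > K2 = 600; K2/α21 = 600/0.93 = 645 > K1 = 520.
Since both inequalities hold, each species can invade when rare, so the interior equilibrium is stable.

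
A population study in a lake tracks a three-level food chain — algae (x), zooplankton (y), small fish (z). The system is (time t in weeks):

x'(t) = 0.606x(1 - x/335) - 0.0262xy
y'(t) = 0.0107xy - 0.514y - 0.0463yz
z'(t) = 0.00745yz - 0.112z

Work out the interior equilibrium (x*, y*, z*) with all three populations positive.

From dz/dt = 0: 0.00745y* = 0.112, so y* = 15.
From dx/dt = 0: 0.606(1 - x*/335) = 0.0262·15, giving x* = 335·(1 - 0.65) = 117.
From dy/dt = 0: 0.0107·117 - 0.514 = 0.0463z*, so z* = 0.741/0.0463 = 16.

x* ≈ 117, y* ≈ 15, z* ≈ 16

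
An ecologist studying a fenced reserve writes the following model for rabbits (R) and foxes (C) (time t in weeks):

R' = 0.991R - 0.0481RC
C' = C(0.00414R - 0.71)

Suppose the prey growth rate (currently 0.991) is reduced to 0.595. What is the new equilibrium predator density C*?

At the interior fixed point, setting dR/dt = 0 with R > 0 fixes C* = (prey growth rate)/(RC coefficient) — independent of the other coefficients.
With the change, C* = 0.595/0.0481 = 12.4; it falls from 20.6.

C* ≈ 12.4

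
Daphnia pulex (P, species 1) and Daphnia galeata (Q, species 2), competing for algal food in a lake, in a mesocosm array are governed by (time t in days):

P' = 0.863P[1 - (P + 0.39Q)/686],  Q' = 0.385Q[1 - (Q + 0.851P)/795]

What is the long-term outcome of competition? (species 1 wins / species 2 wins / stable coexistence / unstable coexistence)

stable coexistence

Compare the nullcline intercepts: K1/α12 = 686/0.39 = 1760 > K2 = 795; K2/α21 = 795/0.851 = 934 > K1 = 686.
Since both inequalities hold, each species can invade when rare, so the interior equilibrium is stable.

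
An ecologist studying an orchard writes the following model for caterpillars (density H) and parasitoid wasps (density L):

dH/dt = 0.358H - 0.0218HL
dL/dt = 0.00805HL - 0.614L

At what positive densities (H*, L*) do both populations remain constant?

H* ≈ 76.3, L* ≈ 16.4

Set dL/dt = 0 with L > 0: 0.00805H - 0.614 = 0, so H* = 0.614/0.00805 = 76.3.
Set dH/dt = 0 with H > 0: 0.358 - 0.0218L = 0, so L* = 0.358/0.0218 = 16.4.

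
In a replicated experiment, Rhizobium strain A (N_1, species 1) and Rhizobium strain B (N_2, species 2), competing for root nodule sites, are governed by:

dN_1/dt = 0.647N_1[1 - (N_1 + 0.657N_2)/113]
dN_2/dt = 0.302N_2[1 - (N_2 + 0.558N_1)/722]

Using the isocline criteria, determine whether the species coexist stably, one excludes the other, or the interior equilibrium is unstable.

Compare the nullcline intercepts: K1/α12 = 113/0.657 = 172 < K2 = 722; K2/α21 = 722/0.558 = 1290 > K1 = 113.
Since the inequalities point opposite ways, species 2 can invade but species 1 cannot.

species 2 excludes species 1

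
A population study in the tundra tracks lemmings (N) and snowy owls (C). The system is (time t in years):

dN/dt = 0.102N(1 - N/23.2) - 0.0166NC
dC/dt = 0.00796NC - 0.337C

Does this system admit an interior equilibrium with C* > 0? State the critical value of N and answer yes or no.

The predator equation gives dC/dt > 0 only when N > 0.337/0.00796 = 42.3.
Without the predator, N → K = 23.2. Since 23.2 < 42.3, the predator cannot invade.

Threshold N = 42.3; K < 42.3, so no, the predator goes extinct.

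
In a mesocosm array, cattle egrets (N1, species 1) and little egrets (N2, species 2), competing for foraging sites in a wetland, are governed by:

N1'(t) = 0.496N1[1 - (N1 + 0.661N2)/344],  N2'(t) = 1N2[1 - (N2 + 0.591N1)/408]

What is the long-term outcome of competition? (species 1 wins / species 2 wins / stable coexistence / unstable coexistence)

Compare the nullcline intercepts: K1/α12 = 344/0.661 = 520 > K2 = 408; K2/α21 = 408/0.591 = 690 > K1 = 344.
Since both inequalities hold, each species can invade when rare, so the interior equilibrium is stable.

stable coexistence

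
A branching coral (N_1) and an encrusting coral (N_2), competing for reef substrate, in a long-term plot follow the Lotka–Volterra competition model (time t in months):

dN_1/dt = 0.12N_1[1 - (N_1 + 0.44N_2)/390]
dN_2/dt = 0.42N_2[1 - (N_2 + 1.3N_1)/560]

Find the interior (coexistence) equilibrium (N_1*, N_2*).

Setting both brackets to zero gives the nullclines N_1 + 0.44N_2 = 390 and 1.3N_1 + N_2 = 560.
Substituting N_2 = 560 - 1.3N_1 into the first: N_1(1 - 0.44·1.3) = 390 - 0.44·560.
So N_1* = 144/0.428 = 336, and then N_2* = 560 - 1.3·336 = 124.

N_1* ≈ 336, N_2* ≈ 124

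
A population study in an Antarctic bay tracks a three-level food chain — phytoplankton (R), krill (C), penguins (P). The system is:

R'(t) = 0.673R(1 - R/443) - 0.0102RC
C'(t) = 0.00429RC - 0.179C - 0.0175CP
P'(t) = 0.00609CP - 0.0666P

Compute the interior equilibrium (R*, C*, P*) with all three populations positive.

R* ≈ 370, C* ≈ 10.9, P* ≈ 80.4

From dP/dt = 0: 0.00609C* = 0.0666, so C* = 10.9.
From dR/dt = 0: 0.673(1 - R*/443) = 0.0102·10.9, giving R* = 443·(1 - 0.166) = 370.
From dC/dt = 0: 0.00429·370 - 0.179 = 0.0175P*, so P* = 1.41/0.0175 = 80.4.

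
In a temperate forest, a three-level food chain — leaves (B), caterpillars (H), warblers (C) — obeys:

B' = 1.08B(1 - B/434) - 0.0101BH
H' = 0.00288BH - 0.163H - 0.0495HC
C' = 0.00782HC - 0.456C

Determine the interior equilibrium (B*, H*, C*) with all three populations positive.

From dC/dt = 0: 0.00782H* = 0.456, so H* = 58.3.
From dB/dt = 0: 1.08(1 - B*/434) = 0.0101·58.3, giving B* = 434·(1 - 0.545) = 197.
From dH/dt = 0: 0.00288·197 - 0.163 = 0.0495C*, so C* = 0.405/0.0495 = 8.19.

B* ≈ 197, H* ≈ 58.3, C* ≈ 8.19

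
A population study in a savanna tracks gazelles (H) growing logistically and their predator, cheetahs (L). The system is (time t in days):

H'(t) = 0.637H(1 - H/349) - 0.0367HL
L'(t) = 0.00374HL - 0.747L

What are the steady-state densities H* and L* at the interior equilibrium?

H* ≈ 200, L* ≈ 7.42

From dL/dt = 0 with L > 0: 0.00374H* = 0.747, so H* = 200.
Substitute into dH/dt = 0: 0.637(1 - 200/349) = 0.0367L*.
The bracket is 0.428, giving L* = 0.272/0.0367 = 7.42.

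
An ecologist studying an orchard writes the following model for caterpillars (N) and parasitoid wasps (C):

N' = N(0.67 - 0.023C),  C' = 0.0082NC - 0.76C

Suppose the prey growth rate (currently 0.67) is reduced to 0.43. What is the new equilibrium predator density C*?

C* ≈ 18.7

At the interior fixed point, setting dN/dt = 0 with N > 0 fixes C* = (prey growth rate)/(NC coefficient) — independent of the other coefficients.
With the change, C* = 0.43/0.023 = 18.7; it falls from 29.1.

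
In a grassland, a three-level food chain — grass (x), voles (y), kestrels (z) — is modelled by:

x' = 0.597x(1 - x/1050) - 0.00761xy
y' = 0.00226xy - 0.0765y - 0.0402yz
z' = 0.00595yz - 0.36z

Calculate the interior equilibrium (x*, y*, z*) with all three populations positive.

From dz/dt = 0: 0.00595y* = 0.36, so y* = 60.5.
From dx/dt = 0: 0.597(1 - x*/1050) = 0.00761·60.5, giving x* = 1050·(1 - 0.771) = 240.
From dy/dt = 0: 0.00226·240 - 0.0765 = 0.0402z*, so z* = 0.466/0.0402 = 11.6.

x* ≈ 240, y* ≈ 60.5, z* ≈ 11.6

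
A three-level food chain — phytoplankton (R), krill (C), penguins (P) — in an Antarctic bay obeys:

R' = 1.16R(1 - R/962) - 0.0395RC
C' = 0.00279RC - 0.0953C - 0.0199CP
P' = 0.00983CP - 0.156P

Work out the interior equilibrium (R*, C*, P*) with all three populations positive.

From dP/dt = 0: 0.00983C* = 0.156, so C* = 15.9.
From dR/dt = 0: 1.16(1 - R*/962) = 0.0395·15.9, giving R* = 962·(1 - 0.54) = 442.
From dC/dt = 0: 0.00279·442 - 0.0953 = 0.0199P*, so P* = 1.14/0.0199 = 57.2.

R* ≈ 442, C* ≈ 15.9, P* ≈ 57.2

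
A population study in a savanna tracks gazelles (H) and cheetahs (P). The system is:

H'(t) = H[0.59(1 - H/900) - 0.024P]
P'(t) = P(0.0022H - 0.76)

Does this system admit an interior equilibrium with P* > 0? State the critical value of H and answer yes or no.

Threshold H = 345; K > 345, so yes, the predator persists.

The predator equation gives dP/dt > 0 only when H > 0.76/0.0022 = 345.
Without the predator, H → K = 900. Since 900 > 345, the predator can invade and persist.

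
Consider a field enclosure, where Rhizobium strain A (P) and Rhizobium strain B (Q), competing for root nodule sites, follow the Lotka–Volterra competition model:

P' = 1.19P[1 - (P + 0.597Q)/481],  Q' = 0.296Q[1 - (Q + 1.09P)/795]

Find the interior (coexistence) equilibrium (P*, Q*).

Setting both brackets to zero gives the nullclines P + 0.597Q = 481 and 1.09P + Q = 795.
Substituting Q = 795 - 1.09P into the first: P(1 - 0.597·1.09) = 481 - 0.597·795.
So P* = 6.39/0.349 = 18.3, and then Q* = 795 - 1.09·18.3 = 775.

P* ≈ 18.3, Q* ≈ 775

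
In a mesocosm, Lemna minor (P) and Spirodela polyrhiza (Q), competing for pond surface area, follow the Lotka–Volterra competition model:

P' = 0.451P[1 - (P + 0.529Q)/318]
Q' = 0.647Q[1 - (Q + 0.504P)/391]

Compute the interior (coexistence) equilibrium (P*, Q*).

P* ≈ 152, Q* ≈ 315

Setting both brackets to zero gives the nullclines P + 0.529Q = 318 and 0.504P + Q = 391.
Substituting Q = 391 - 0.504P into the first: P(1 - 0.529·0.504) = 318 - 0.529·391.
So P* = 111/0.733 = 152, and then Q* = 391 - 0.504·152 = 315.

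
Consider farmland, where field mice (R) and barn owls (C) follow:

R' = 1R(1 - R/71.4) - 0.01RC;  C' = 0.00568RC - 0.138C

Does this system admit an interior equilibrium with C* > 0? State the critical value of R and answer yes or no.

The predator equation gives dC/dt > 0 only when R > 0.138/0.00568 = 24.3.
Without the predator, R → K = 71.4. Since 71.4 > 24.3, the predator can invade and persist.

Threshold R = 24.3; K > 24.3, so yes, the predator persists.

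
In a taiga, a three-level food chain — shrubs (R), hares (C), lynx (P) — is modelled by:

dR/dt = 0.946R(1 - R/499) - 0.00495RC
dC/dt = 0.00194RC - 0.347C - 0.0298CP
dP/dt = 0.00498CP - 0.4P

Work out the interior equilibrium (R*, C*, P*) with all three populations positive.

From dP/dt = 0: 0.00498C* = 0.4, so C* = 80.3.
From dR/dt = 0: 0.946(1 - R*/499) = 0.00495·80.3, giving R* = 499·(1 - 0.42) = 289.
From dC/dt = 0: 0.00194·289 - 0.347 = 0.0298P*, so P* = 0.214/0.0298 = 7.19.

R* ≈ 289, C* ≈ 80.3, P* ≈ 7.19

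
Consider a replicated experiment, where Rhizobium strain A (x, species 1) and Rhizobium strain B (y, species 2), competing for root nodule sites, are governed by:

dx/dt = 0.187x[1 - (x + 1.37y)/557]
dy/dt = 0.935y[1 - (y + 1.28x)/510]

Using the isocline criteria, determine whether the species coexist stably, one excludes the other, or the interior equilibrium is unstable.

Compare the nullcline intercepts: K1/α12 = 557/1.37 = 407 < K2 = 510; K2/α21 = 510/1.28 = 398 < K1 = 557.
Since both are reversed, neither can invade when rare; the interior point is a saddle.

unstable coexistence (outcome depends on initial conditions)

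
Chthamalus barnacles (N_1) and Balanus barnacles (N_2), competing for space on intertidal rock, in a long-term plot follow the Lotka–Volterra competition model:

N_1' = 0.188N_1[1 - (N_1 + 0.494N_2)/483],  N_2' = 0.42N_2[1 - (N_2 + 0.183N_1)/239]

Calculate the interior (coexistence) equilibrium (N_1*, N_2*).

Setting both brackets to zero gives the nullclines N_1 + 0.494N_2 = 483 and 0.183N_1 + N_2 = 239.
Substituting N_2 = 239 - 0.183N_1 into the first: N_1(1 - 0.494·0.183) = 483 - 0.494·239.
So N_1* = 365/0.91 = 401, and then N_2* = 239 - 0.183·401 = 166.

N_1* ≈ 401, N_2* ≈ 166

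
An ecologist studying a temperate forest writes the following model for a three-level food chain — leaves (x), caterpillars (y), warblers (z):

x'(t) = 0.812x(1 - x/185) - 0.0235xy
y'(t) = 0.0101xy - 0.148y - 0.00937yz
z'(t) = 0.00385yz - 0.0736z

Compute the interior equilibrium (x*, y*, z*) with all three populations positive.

From dz/dt = 0: 0.00385y* = 0.0736, so y* = 19.1.
From dx/dt = 0: 0.812(1 - x*/185) = 0.0235·19.1, giving x* = 185·(1 - 0.553) = 82.6.
From dy/dt = 0: 0.0101·82.6 - 0.148 = 0.00937z*, so z* = 0.687/0.00937 = 73.3.

x* ≈ 82.6, y* ≈ 19.1, z* ≈ 73.3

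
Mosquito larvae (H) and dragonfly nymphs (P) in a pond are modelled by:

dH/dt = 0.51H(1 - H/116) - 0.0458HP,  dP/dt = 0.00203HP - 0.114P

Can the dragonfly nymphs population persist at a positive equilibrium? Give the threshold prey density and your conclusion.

Threshold H = 56.2; K > 56.2, so yes, the predator persists.

The predator equation gives dP/dt > 0 only when H > 0.114/0.00203 = 56.2.
Without the predator, H → K = 116. Since 116 > 56.2, the predator can invade and persist.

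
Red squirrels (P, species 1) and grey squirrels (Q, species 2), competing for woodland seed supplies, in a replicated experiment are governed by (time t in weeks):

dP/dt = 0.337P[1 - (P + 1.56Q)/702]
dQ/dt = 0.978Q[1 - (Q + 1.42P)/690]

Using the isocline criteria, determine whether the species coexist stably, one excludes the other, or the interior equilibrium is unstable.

unstable coexistence (outcome depends on initial conditions)

Compare the nullcline intercepts: K1/α12 = 702/1.56 = 450 < K2 = 690; K2/α21 = 690/1.42 = 486 < K1 = 702.
Since both are reversed, neither can invade when rare; the interior point is a saddle.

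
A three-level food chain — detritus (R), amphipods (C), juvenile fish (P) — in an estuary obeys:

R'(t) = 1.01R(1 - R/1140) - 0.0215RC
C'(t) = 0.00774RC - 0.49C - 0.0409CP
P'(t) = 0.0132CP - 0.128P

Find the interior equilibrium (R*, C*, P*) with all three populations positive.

From dP/dt = 0: 0.0132C* = 0.128, so C* = 9.7.
From dR/dt = 0: 1.01(1 - R*/1140) = 0.0215·9.7, giving R* = 1140·(1 - 0.206) = 905.
From dC/dt = 0: 0.00774·905 - 0.49 = 0.0409P*, so P* = 6.51/0.0409 = 159.

R* ≈ 905, C* ≈ 9.7, P* ≈ 159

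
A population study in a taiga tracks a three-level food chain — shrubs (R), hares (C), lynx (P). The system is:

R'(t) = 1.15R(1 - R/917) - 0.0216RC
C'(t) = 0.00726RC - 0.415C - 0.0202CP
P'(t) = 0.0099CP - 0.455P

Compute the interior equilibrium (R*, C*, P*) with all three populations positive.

From dP/dt = 0: 0.0099C* = 0.455, so C* = 46.
From dR/dt = 0: 1.15(1 - R*/917) = 0.0216·46, giving R* = 917·(1 - 0.863) = 125.
From dC/dt = 0: 0.00726·125 - 0.415 = 0.0202P*, so P* = 0.495/0.0202 = 24.5.

R* ≈ 125, C* ≈ 46, P* ≈ 24.5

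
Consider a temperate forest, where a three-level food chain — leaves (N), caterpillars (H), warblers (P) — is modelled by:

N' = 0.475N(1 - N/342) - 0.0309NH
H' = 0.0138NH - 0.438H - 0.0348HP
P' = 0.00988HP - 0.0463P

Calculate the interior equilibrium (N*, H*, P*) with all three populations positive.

From dP/dt = 0: 0.00988H* = 0.0463, so H* = 4.69.
From dN/dt = 0: 0.475(1 - N*/342) = 0.0309·4.69, giving N* = 342·(1 - 0.305) = 238.
From dH/dt = 0: 0.0138·238 - 0.438 = 0.0348P*, so P* = 2.84/0.0348 = 81.7.

N* ≈ 238, H* ≈ 4.69, P* ≈ 81.7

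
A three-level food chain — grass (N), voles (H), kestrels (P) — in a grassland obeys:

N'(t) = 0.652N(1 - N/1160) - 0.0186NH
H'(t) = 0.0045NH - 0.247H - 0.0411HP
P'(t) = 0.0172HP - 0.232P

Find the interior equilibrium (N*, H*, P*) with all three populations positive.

N* ≈ 714, H* ≈ 13.5, P* ≈ 72.1

From dP/dt = 0: 0.0172H* = 0.232, so H* = 13.5.
From dN/dt = 0: 0.652(1 - N*/1160) = 0.0186·13.5, giving N* = 1160·(1 - 0.385) = 714.
From dH/dt = 0: 0.0045·714 - 0.247 = 0.0411P*, so P* = 2.96/0.0411 = 72.1.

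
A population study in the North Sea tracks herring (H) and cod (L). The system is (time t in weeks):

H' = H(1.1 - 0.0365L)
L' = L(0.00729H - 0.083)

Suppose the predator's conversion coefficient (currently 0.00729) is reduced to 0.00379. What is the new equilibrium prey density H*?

H* ≈ 21.9

At the interior fixed point, setting dL/dt = 0 with L > 0 fixes H* = (predator death rate)/(HL coefficient) — independent of the other coefficients.
With the change, H* = 0.083/0.00379 = 21.9; it rises from 11.4.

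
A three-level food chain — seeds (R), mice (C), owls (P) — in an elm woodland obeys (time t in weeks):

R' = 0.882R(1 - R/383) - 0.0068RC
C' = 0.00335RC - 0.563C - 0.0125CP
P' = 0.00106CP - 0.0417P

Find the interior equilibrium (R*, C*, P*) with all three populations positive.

R* ≈ 267, C* ≈ 39.3, P* ≈ 26.5

From dP/dt = 0: 0.00106C* = 0.0417, so C* = 39.3.
From dR/dt = 0: 0.882(1 - R*/383) = 0.0068·39.3, giving R* = 383·(1 - 0.303) = 267.
From dC/dt = 0: 0.00335·267 - 0.563 = 0.0125P*, so P* = 0.331/0.0125 = 26.5.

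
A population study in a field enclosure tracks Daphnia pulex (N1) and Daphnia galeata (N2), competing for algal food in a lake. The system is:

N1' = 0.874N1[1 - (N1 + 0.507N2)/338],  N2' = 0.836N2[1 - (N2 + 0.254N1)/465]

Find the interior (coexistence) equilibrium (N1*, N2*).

N1* ≈ 117, N2* ≈ 435

Setting both brackets to zero gives the nullclines N1 + 0.507N2 = 338 and 0.254N1 + N2 = 465.
Substituting N2 = 465 - 0.254N1 into the first: N1(1 - 0.507·0.254) = 338 - 0.507·465.
So N1* = 102/0.871 = 117, and then N2* = 465 - 0.254·117 = 435.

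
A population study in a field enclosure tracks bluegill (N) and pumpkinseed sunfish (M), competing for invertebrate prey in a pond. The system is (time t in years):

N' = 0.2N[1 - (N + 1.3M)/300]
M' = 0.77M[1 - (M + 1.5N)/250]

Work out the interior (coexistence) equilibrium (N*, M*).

N* ≈ 26.3, M* ≈ 211

Setting both brackets to zero gives the nullclines N + 1.3M = 300 and 1.5N + M = 250.
Substituting M = 250 - 1.5N into the first: N(1 - 1.3·1.5) = 300 - 1.3·250.
So N* = -25/-0.95 = 26.3, and then M* = 250 - 1.5·26.3 = 211.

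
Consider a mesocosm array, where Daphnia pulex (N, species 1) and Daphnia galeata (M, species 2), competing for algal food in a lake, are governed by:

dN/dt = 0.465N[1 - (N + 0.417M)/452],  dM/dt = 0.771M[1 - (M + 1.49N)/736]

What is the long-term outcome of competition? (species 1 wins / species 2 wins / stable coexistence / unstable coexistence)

stable coexistence

Compare the nullcline intercepts: K1/α12 = 452/0.417 = 1080 > K2 = 736; K2/α21 = 736/1.49 = 494 > K1 = 452.
Since both inequalities hold, each species can invade when rare, so the interior equilibrium is stable.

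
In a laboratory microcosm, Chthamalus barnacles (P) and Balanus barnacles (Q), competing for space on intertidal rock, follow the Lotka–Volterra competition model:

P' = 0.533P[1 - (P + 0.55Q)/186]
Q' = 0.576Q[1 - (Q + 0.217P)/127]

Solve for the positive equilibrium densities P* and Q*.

Setting both brackets to zero gives the nullclines P + 0.55Q = 186 and 0.217P + Q = 127.
Substituting Q = 127 - 0.217P into the first: P(1 - 0.55·0.217) = 186 - 0.55·127.
So P* = 116/0.881 = 132, and then Q* = 127 - 0.217·132 = 98.4.

P* ≈ 132, Q* ≈ 98.4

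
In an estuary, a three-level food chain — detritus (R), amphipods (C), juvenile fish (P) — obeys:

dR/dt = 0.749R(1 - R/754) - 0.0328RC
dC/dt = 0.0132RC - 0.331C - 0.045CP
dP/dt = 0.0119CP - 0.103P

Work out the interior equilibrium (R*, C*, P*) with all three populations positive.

From dP/dt = 0: 0.0119C* = 0.103, so C* = 8.66.
From dR/dt = 0: 0.749(1 - R*/754) = 0.0328·8.66, giving R* = 754·(1 - 0.379) = 468.
From dC/dt = 0: 0.0132·468 - 0.331 = 0.045P*, so P* = 5.85/0.045 = 130.

R* ≈ 468, C* ≈ 8.66, P* ≈ 130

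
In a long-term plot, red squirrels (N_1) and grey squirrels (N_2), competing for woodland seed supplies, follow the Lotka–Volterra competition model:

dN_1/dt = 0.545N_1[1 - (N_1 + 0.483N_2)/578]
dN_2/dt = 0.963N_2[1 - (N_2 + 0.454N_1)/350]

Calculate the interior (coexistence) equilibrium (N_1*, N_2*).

Setting both brackets to zero gives the nullclines N_1 + 0.483N_2 = 578 and 0.454N_1 + N_2 = 350.
Substituting N_2 = 350 - 0.454N_1 into the first: N_1(1 - 0.483·0.454) = 578 - 0.483·350.
So N_1* = 409/0.781 = 524, and then N_2* = 350 - 0.454·524 = 112.

N_1* ≈ 524, N_2* ≈ 112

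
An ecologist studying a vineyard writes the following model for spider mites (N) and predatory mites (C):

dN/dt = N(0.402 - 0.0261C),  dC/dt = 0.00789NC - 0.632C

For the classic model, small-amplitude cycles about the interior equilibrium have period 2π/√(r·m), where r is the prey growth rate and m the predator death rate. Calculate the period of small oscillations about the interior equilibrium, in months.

T ≈ 12.5 months

Here r = 0.402 and m = 0.632, so r·m = 0.254.
ω = √0.254 = 0.504 per month, hence T = 2π/ω ≈ 12.5 months.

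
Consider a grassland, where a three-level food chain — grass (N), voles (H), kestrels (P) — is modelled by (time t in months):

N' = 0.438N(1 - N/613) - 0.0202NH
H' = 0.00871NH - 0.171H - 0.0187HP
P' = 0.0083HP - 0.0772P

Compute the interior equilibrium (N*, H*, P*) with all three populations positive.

From dP/dt = 0: 0.0083H* = 0.0772, so H* = 9.3.
From dN/dt = 0: 0.438(1 - N*/613) = 0.0202·9.3, giving N* = 613·(1 - 0.429) = 350.
From dH/dt = 0: 0.00871·350 - 0.171 = 0.0187P*, so P* = 2.88/0.0187 = 154.

N* ≈ 350, H* ≈ 9.3, P* ≈ 154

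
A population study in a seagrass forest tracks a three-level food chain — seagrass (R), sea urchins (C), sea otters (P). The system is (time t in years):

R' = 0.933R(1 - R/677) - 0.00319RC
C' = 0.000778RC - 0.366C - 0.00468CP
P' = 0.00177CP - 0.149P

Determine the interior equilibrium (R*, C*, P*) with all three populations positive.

R* ≈ 482, C* ≈ 84.2, P* ≈ 1.95

From dP/dt = 0: 0.00177C* = 0.149, so C* = 84.2.
From dR/dt = 0: 0.933(1 - R*/677) = 0.00319·84.2, giving R* = 677·(1 - 0.288) = 482.
From dC/dt = 0: 0.000778·482 - 0.366 = 0.00468P*, so P* = 0.00911/0.00468 = 1.95.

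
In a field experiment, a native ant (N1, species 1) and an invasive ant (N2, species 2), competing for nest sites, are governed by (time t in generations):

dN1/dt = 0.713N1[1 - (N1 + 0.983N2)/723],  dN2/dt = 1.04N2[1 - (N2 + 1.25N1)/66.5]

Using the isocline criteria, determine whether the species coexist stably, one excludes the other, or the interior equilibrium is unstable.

Compare the nullcline intercepts: K1/α12 = 723/0.983 = 736 > K2 = 66.5; K2/α21 = 66.5/1.25 = 53.2 < K1 = 723.
Since the inequalities point opposite ways, species 1 can invade but species 2 cannot.

species 1 excludes species 2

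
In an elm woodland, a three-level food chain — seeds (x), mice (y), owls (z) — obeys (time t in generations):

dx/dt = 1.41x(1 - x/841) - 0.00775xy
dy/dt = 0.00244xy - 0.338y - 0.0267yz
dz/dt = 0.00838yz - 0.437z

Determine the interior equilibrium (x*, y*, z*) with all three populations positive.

From dz/dt = 0: 0.00838y* = 0.437, so y* = 52.1.
From dx/dt = 0: 1.41(1 - x*/841) = 0.00775·52.1, giving x* = 841·(1 - 0.287) = 600.
From dy/dt = 0: 0.00244·600 - 0.338 = 0.0267z*, so z* = 1.13/0.0267 = 42.2.

x* ≈ 600, y* ≈ 52.1, z* ≈ 42.2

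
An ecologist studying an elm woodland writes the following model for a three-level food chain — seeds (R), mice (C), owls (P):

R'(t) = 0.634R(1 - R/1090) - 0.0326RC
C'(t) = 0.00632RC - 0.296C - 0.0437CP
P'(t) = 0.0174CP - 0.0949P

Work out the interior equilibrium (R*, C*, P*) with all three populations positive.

From dP/dt = 0: 0.0174C* = 0.0949, so C* = 5.45.
From dR/dt = 0: 0.634(1 - R*/1090) = 0.0326·5.45, giving R* = 1090·(1 - 0.28) = 784.
From dC/dt = 0: 0.00632·784 - 0.296 = 0.0437P*, so P* = 4.66/0.0437 = 107.

R* ≈ 784, C* ≈ 5.45, P* ≈ 107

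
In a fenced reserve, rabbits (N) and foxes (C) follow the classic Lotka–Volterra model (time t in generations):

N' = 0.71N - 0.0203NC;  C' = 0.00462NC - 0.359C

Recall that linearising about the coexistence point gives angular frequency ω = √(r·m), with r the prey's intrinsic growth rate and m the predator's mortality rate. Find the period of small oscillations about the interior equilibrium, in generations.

Here r = 0.71 and m = 0.359, so r·m = 0.255.
ω = √0.255 = 0.505 per generation, hence T = 2π/ω ≈ 12.4 generations.

T ≈ 12.4 generations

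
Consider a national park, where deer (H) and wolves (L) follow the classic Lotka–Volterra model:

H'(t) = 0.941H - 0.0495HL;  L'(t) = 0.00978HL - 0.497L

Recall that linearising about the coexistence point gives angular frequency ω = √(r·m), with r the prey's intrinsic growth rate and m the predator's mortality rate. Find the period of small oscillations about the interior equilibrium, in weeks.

Here r = 0.941 and m = 0.497, so r·m = 0.468.
ω = √0.468 = 0.684 per week, hence T = 2π/ω ≈ 9.19 weeks.

T ≈ 9.19 weeks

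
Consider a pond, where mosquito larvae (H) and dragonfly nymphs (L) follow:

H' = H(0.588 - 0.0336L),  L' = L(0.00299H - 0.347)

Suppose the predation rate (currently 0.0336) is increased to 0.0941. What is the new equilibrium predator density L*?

At the interior fixed point, setting dH/dt = 0 with H > 0 fixes L* = (prey growth rate)/(HL coefficient) — independent of the other coefficients.
With the change, L* = 0.588/0.0941 = 6.25; it falls from 17.5.

L* ≈ 6.25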